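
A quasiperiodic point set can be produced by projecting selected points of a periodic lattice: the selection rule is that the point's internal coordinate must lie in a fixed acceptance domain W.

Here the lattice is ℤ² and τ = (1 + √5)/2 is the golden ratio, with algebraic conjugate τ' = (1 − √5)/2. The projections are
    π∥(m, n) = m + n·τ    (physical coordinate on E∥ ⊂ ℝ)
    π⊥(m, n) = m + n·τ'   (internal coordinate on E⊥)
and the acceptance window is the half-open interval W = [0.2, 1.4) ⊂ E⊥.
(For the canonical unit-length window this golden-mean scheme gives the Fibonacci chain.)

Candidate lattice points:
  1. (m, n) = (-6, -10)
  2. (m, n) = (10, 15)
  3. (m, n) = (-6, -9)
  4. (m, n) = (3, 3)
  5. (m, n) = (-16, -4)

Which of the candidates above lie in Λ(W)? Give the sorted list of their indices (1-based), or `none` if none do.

τ' = (1−√5)/2 ≈ -0.61803.
#1 (-6,-10): internal coord -6 + (-10)·τ' = +0.18034; +0.18034 ∉ [0.2, 1.4) → out
#2 (10,15): internal coord 10 + (15)·τ' = +0.72949; +0.72949 ∈ [0.2, 1.4) → IN Λ
#3 (-6,-9): internal coord -6 + (-9)·τ' = -0.43769; -0.43769 ∉ [0.2, 1.4) → out
#4 (3,3): internal coord 3 + (3)·τ' = +1.14590; +1.14590 ∈ [0.2, 1.4) → IN Λ
#5 (-16,-4): internal coord -16 + (-4)·τ' = -13.52786; -13.52786 ∉ [0.2, 1.4) → out

2, 4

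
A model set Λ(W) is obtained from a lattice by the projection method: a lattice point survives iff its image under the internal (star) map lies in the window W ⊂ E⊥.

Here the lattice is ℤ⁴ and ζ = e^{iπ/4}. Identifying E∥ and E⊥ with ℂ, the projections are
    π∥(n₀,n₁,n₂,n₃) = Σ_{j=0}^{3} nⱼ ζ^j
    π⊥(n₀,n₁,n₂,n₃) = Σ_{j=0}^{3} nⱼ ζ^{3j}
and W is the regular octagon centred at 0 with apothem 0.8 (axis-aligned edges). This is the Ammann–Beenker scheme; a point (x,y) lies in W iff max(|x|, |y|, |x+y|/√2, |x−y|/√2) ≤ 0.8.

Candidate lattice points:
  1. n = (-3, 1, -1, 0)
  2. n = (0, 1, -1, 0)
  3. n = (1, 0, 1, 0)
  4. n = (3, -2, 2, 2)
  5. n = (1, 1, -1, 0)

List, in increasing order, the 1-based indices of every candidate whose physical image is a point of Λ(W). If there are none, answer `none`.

With ζ = e^{iπ/4} the internal vectors are ζ^0,ζ^3,ζ^6,ζ^9.
#1 (-3, 1, -1, 0): internal (-3.70711, 1.70711); octagon support 3.82843 vs apothem 0.8 → ∉ W
#2 (0, 1, -1, 0): internal (-0.70711, 1.70711); octagon support 1.70711 vs apothem 0.8 → ∉ W
#3 (1, 0, 1, 0): internal (1.00000, -1.00000); octagon support 1.41421 vs apothem 0.8 → ∉ W
#4 (3, -2, 2, 2): internal (5.82843, -2.00000); octagon support 5.82843 vs apothem 0.8 → ∉ W
#5 (1, 1, -1, 0): internal (0.29289, 1.70711); octagon support 1.70711 vs apothem 0.8 → ∉ W

none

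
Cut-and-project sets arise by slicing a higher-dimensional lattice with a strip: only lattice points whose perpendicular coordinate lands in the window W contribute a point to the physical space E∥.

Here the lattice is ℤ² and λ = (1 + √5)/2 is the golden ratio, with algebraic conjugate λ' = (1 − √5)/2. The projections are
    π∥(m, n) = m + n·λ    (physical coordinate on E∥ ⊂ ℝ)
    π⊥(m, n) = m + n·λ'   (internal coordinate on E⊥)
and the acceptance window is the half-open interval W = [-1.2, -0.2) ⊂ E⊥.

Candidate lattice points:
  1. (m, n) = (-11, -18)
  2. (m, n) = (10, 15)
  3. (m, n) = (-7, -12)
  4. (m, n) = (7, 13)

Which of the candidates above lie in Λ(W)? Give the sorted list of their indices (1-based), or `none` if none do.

4

Compute λ' = (1−√5)/2 = -0.61803, so π⊥(m,n) = m -0.61803·n.
#1 (-11,-18): internal coord -11 + (-18)·λ' = +0.12461; +0.12461 ∉ [-1.2, -0.2) → out
#2 (10,15): internal coord 10 + (15)·λ' = +0.72949; +0.72949 ∉ [-1.2, -0.2) → out
#3 (-7,-12): internal coord -7 + (-12)·λ' = +0.41641; +0.41641 ∉ [-1.2, -0.2) → out
#4 (7,13): internal coord 7 + (13)·λ' = -1.03444; -1.03444 ∈ [-1.2, -0.2) → IN Λ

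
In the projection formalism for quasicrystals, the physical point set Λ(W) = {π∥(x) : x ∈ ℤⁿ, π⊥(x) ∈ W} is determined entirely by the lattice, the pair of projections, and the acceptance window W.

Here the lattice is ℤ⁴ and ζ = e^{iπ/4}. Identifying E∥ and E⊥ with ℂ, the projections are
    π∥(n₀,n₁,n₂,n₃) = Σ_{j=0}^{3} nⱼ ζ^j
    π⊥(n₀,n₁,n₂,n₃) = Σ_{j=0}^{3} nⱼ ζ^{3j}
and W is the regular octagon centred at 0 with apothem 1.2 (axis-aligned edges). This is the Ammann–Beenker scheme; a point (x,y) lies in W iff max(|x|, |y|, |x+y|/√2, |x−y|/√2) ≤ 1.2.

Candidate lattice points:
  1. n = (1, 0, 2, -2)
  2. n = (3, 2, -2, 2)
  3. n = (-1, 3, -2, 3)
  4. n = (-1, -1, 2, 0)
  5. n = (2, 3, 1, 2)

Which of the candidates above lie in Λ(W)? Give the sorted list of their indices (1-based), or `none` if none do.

none

Internal map: ζ^{3j} for j=0..3 gives (1,0), (−√2/2,√2/2), (0,−1), (√2/2,√2/2).
#1 (1, 0, 2, -2): internal (-0.4142, -3.4142); octagon support 3.4142 vs apothem 1.2 → ∉ W
#2 (3, 2, -2, 2): internal (3.0000, 4.8284); octagon support 5.5355 vs apothem 1.2 → ∉ W
#3 (-1, 3, -2, 3): internal (-1.0000, 6.2426); octagon support 6.2426 vs apothem 1.2 → ∉ W
#4 (-1, -1, 2, 0): internal (-0.2929, -2.7071); octagon support 2.7071 vs apothem 1.2 → ∉ W
#5 (2, 3, 1, 2): internal (1.2929, 2.5355); octagon support 2.7071 vs apothem 1.2 → ∉ W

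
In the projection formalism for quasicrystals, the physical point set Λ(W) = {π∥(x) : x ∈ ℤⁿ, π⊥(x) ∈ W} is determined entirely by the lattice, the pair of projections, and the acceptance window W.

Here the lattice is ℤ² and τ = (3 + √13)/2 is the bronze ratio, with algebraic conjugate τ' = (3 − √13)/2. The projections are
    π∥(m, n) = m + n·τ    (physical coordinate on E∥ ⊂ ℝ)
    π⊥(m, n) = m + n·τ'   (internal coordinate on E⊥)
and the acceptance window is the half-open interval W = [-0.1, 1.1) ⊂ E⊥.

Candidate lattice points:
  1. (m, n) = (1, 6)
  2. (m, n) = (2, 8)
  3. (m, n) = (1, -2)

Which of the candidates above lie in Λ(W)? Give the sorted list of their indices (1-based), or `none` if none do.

none

τ' = (3−√13)/2 ≈ -0.3028.
#1 (1,6): internal coord 1 + (6)·τ' = -0.8167; -0.8167 ∉ [-0.1, 1.1) → out
#2 (2,8): internal coord 2 + (8)·τ' = -0.4222; -0.4222 ∉ [-0.1, 1.1) → out
#3 (1,-2): internal coord 1 + (-2)·τ' = +1.6056; +1.6056 ∉ [-0.1, 1.1) → out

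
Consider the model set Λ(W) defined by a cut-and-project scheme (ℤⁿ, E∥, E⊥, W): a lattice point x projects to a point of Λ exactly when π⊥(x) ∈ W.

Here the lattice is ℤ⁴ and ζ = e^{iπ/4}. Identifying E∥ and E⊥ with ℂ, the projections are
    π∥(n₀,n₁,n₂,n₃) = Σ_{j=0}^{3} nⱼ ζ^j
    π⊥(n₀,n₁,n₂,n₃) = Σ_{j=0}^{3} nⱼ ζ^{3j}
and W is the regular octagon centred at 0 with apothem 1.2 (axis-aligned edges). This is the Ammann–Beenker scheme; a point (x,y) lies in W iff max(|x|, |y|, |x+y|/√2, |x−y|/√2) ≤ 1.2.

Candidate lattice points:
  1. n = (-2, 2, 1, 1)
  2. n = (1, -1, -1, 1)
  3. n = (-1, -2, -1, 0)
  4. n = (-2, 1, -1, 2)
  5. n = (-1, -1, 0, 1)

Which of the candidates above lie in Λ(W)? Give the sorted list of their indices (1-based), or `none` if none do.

π⊥(n) = n₀ + n₁ζ³ + n₂ζ⁶ + n₃ζ⁹ where ζ = e^{iπ/4}.
#1 (-2, 2, 1, 1): internal (-2.7071, 1.1213); octagon support 2.7071 vs apothem 1.2 → ∉ W
#2 (1, -1, -1, 1): internal (2.4142, 1.0000); octagon support 2.4142 vs apothem 1.2 → ∉ W
#3 (-1, -2, -1, 0): internal (0.4142, -0.4142); octagon support 0.5858 vs apothem 1.2 → ∈ W
#4 (-2, 1, -1, 2): internal (-1.2929, 3.1213); octagon support 3.1213 vs apothem 1.2 → ∉ W
#5 (-1, -1, 0, 1): internal (0.4142, 0.0000); octagon support 0.4142 vs apothem 1.2 → ∈ W

3, 5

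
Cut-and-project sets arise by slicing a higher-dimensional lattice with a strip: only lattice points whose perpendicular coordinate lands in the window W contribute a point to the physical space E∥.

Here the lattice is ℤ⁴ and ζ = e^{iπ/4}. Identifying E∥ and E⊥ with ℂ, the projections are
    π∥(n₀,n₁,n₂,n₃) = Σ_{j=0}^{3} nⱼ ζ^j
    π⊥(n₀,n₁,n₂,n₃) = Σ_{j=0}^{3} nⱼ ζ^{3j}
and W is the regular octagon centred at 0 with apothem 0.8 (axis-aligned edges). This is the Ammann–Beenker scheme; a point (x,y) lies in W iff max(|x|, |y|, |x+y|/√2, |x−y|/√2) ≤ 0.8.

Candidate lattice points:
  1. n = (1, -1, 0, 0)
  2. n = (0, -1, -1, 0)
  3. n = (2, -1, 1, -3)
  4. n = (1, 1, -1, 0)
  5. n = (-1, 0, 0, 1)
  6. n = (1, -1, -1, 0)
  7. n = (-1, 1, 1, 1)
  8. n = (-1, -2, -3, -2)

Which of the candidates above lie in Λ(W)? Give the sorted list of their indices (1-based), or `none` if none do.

2, 5

Internal map: ζ^{3j} for j=0..3 gives (1,0), (−√2/2,√2/2), (0,−1), (√2/2,√2/2).
candidate 1: n = (1, -1, 0, 0) → π⊥ ≈ (+1.7071, -0.7071); max(|x|,|y|,|x±y|/√2) = 1.7071 > 0.8 ⇒ ∉ W
candidate 2: n = (0, -1, -1, 0) → π⊥ ≈ (+0.7071, +0.2929); max(|x|,|y|,|x±y|/√2) = 0.7071 ≤ 0.8 ⇒ ∈ W
candidate 3: n = (2, -1, 1, -3) → π⊥ ≈ (+0.5858, -3.8284); max(|x|,|y|,|x±y|/√2) = 3.8284 > 0.8 ⇒ ∉ W
candidate 4: n = (1, 1, -1, 0) → π⊥ ≈ (+0.2929, +1.7071); max(|x|,|y|,|x±y|/√2) = 1.7071 > 0.8 ⇒ ∉ W
candidate 5: n = (-1, 0, 0, 1) → π⊥ ≈ (-0.2929, +0.7071); max(|x|,|y|,|x±y|/√2) = 0.7071 ≤ 0.8 ⇒ ∈ W
candidate 6: n = (1, -1, -1, 0) → π⊥ ≈ (+1.7071, +0.2929); max(|x|,|y|,|x±y|/√2) = 1.7071 > 0.8 ⇒ ∉ W
candidate 7: n = (-1, 1, 1, 1) → π⊥ ≈ (-1.0000, +0.4142); max(|x|,|y|,|x±y|/√2) = 1.0000 > 0.8 ⇒ ∉ W
candidate 8: n = (-1, -2, -3, -2) → π⊥ ≈ (-1.0000, +0.1716); max(|x|,|y|,|x±y|/√2) = 1.0000 > 0.8 ⇒ ∉ W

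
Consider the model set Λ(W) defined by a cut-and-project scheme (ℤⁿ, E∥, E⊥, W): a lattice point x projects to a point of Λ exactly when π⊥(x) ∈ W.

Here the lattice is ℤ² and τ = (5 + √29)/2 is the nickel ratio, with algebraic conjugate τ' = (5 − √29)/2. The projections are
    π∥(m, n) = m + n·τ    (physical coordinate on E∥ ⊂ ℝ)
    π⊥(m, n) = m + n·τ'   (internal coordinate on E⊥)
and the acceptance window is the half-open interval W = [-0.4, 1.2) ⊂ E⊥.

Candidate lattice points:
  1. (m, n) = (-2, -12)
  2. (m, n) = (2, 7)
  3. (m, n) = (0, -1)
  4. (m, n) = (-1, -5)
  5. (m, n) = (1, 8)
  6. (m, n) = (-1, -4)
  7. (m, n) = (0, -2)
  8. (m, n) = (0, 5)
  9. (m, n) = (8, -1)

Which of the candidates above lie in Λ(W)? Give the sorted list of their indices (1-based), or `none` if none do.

Numerically τ ≈ 5.19258 and τ' = −1/τ ≈ -0.19258.
candidate 1: (m,n)=(-2,-12) → π∥ = -2-12·τ ≈ -64.31099, π⊥ = -2-12·τ' ≈ 0.31099 ∈ [-0.4, 1.2) ⇒ IN Λ
candidate 2: (m,n)=(2,7) → π∥ = 2+7·τ ≈ 38.34808, π⊥ = 2+7·τ' ≈ 0.65192 ∈ [-0.4, 1.2) ⇒ IN Λ
candidate 3: (m,n)=(0,-1) → π∥ = 0-1·τ ≈ -5.19258, π⊥ = 0-1·τ' ≈ 0.19258 ∈ [-0.4, 1.2) ⇒ IN Λ
candidate 4: (m,n)=(-1,-5) → π∥ = -1-5·τ ≈ -26.96291, π⊥ = -1-5·τ' ≈ -0.03709 ∈ [-0.4, 1.2) ⇒ IN Λ
candidate 5: (m,n)=(1,8) → π∥ = 1+8·τ ≈ 42.54066, π⊥ = 1+8·τ' ≈ -0.54066 ∉ [-0.4, 1.2) ⇒ out
candidate 6: (m,n)=(-1,-4) → π∥ = -1-4·τ ≈ -21.77033, π⊥ = -1-4·τ' ≈ -0.22967 ∈ [-0.4, 1.2) ⇒ IN Λ
candidate 7: (m,n)=(0,-2) → π∥ = 0-2·τ ≈ -10.38516, π⊥ = 0-2·τ' ≈ 0.38516 ∈ [-0.4, 1.2) ⇒ IN Λ
candidate 8: (m,n)=(0,5) → π∥ = 0+5·τ ≈ 25.96291, π⊥ = 0+5·τ' ≈ -0.96291 ∉ [-0.4, 1.2) ⇒ out
candidate 9: (m,n)=(8,-1) → π∥ = 8-1·τ ≈ 2.80742, π⊥ = 8-1·τ' ≈ 8.19258 ∉ [-0.4, 1.2) ⇒ out

1, 2, 3, 4, 6, 7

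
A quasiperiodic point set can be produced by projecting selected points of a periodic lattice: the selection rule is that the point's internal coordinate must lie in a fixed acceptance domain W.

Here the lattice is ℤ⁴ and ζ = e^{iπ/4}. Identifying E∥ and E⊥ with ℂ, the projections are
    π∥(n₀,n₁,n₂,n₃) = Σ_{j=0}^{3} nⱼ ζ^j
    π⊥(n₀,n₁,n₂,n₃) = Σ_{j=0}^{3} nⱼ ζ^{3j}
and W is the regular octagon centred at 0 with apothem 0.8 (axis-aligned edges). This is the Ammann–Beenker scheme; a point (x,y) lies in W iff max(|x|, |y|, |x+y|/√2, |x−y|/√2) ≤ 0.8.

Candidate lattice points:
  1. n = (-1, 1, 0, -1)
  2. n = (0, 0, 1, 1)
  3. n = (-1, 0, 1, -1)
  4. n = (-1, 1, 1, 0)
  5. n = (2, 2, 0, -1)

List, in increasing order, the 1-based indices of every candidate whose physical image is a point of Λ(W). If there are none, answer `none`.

2, 5

π⊥(n) = n₀ + n₁ζ³ + n₂ζ⁶ + n₃ζ⁹ where ζ = e^{iπ/4}.
#1 (-1, 1, 0, -1): internal (-2.41421, 0.00000); octagon support 2.41421 vs apothem 0.8 → ∉ W
#2 (0, 0, 1, 1): internal (0.70711, -0.29289); octagon support 0.70711 vs apothem 0.8 → ∈ W
#3 (-1, 0, 1, -1): internal (-1.70711, -1.70711); octagon support 2.41421 vs apothem 0.8 → ∉ W
#4 (-1, 1, 1, 0): internal (-1.70711, -0.29289); octagon support 1.70711 vs apothem 0.8 → ∉ W
#5 (2, 2, 0, -1): internal (-0.12132, 0.70711); octagon support 0.70711 vs apothem 0.8 → ∈ W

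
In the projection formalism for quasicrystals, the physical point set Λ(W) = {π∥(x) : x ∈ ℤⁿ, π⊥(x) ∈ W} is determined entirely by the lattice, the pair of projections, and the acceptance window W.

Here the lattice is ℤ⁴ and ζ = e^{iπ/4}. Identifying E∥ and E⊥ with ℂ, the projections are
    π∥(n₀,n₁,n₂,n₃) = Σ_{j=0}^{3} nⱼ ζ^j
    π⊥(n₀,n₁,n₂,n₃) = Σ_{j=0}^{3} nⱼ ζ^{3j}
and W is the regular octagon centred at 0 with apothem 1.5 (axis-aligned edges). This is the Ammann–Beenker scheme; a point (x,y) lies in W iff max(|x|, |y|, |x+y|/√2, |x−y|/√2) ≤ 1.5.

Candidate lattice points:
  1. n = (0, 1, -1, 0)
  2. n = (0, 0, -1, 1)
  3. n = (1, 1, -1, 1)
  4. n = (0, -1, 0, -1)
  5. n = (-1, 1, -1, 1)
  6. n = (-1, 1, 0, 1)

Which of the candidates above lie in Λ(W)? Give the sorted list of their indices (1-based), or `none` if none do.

π⊥(n) = n₀ + n₁ζ³ + n₂ζ⁶ + n₃ζ⁹ where ζ = e^{iπ/4}.
candidate 1: n = (0, 1, -1, 0) → π⊥ ≈ (-0.7071, +1.7071); max(|x|,|y|,|x±y|/√2) = 1.7071 > 1.5 ⇒ ∉ W
candidate 2: n = (0, 0, -1, 1) → π⊥ ≈ (+0.7071, +1.7071); max(|x|,|y|,|x±y|/√2) = 1.7071 > 1.5 ⇒ ∉ W
candidate 3: n = (1, 1, -1, 1) → π⊥ ≈ (+1.0000, +2.4142); max(|x|,|y|,|x±y|/√2) = 2.4142 > 1.5 ⇒ ∉ W
candidate 4: n = (0, -1, 0, -1) → π⊥ ≈ (+0.0000, -1.4142); max(|x|,|y|,|x±y|/√2) = 1.4142 ≤ 1.5 ⇒ ∈ W
candidate 5: n = (-1, 1, -1, 1) → π⊥ ≈ (-1.0000, +2.4142); max(|x|,|y|,|x±y|/√2) = 2.4142 > 1.5 ⇒ ∉ W
candidate 6: n = (-1, 1, 0, 1) → π⊥ ≈ (-1.0000, +1.4142); max(|x|,|y|,|x±y|/√2) = 1.7071 > 1.5 ⇒ ∉ W

4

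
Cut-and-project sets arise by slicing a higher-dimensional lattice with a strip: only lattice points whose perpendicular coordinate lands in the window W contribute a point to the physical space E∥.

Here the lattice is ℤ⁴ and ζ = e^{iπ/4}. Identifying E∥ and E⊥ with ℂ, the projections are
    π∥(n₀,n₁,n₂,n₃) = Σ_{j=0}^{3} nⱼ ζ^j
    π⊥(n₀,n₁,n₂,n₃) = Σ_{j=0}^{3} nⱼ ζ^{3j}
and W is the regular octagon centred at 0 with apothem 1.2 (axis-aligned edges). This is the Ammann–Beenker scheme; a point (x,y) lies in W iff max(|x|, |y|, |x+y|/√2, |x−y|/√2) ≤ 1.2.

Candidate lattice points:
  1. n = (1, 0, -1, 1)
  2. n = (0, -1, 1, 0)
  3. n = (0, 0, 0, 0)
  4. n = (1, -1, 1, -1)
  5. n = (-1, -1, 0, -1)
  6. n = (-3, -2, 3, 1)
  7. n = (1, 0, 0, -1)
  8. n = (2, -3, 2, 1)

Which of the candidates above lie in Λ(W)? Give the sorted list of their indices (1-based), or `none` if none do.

3, 7

Internal map: ζ^{3j} for j=0..3 gives (1,0), (−√2/2,√2/2), (0,−1), (√2/2,√2/2).
candidate 1: n = (1, 0, -1, 1) → π⊥ ≈ (+1.707107, +1.707107); max(|x|,|y|,|x±y|/√2) = 2.414214 > 1.2 ⇒ ∉ W
candidate 2: n = (0, -1, 1, 0) → π⊥ ≈ (+0.707107, -1.707107); max(|x|,|y|,|x±y|/√2) = 1.707107 > 1.2 ⇒ ∉ W
candidate 3: n = (0, 0, 0, 0) → π⊥ ≈ (+0.000000, +0.000000); max(|x|,|y|,|x±y|/√2) = 0.000000 ≤ 1.2 ⇒ ∈ W
candidate 4: n = (1, -1, 1, -1) → π⊥ ≈ (+1.000000, -2.414214); max(|x|,|y|,|x±y|/√2) = 2.414214 > 1.2 ⇒ ∉ W
candidate 5: n = (-1, -1, 0, -1) → π⊥ ≈ (-1.000000, -1.414214); max(|x|,|y|,|x±y|/√2) = 1.707107 > 1.2 ⇒ ∉ W
candidate 6: n = (-3, -2, 3, 1) → π⊥ ≈ (-0.878680, -3.707107); max(|x|,|y|,|x±y|/√2) = 3.707107 > 1.2 ⇒ ∉ W
candidate 7: n = (1, 0, 0, -1) → π⊥ ≈ (+0.292893, -0.707107); max(|x|,|y|,|x±y|/√2) = 0.707107 ≤ 1.2 ⇒ ∈ W
candidate 8: n = (2, -3, 2, 1) → π⊥ ≈ (+4.828427, -3.414214); max(|x|,|y|,|x±y|/√2) = 5.828427 > 1.2 ⇒ ∉ W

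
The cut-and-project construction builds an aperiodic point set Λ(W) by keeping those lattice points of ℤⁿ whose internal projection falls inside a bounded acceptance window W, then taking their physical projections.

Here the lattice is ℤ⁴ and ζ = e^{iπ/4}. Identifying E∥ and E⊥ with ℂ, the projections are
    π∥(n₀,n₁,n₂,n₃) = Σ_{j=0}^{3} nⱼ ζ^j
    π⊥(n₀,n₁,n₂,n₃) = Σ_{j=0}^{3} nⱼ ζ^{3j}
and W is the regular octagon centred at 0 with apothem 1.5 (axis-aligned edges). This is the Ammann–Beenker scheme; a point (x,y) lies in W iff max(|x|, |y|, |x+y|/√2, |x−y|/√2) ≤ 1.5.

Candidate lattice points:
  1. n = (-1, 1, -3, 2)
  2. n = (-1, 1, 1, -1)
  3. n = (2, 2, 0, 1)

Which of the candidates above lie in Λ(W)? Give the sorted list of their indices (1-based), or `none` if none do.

Internal map: ζ^{3j} for j=0..3 gives (1,0), (−√2/2,√2/2), (0,−1), (√2/2,√2/2).
candidate 1: n = (-1, 1, -3, 2) → π⊥ ≈ (-0.29289, +5.12132); max(|x|,|y|,|x±y|/√2) = 5.12132 > 1.5 ⇒ ∉ W
candidate 2: n = (-1, 1, 1, -1) → π⊥ ≈ (-2.41421, -1.00000); max(|x|,|y|,|x±y|/√2) = 2.41421 > 1.5 ⇒ ∉ W
candidate 3: n = (2, 2, 0, 1) → π⊥ ≈ (+1.29289, +2.12132); max(|x|,|y|,|x±y|/√2) = 2.41421 > 1.5 ⇒ ∉ W

none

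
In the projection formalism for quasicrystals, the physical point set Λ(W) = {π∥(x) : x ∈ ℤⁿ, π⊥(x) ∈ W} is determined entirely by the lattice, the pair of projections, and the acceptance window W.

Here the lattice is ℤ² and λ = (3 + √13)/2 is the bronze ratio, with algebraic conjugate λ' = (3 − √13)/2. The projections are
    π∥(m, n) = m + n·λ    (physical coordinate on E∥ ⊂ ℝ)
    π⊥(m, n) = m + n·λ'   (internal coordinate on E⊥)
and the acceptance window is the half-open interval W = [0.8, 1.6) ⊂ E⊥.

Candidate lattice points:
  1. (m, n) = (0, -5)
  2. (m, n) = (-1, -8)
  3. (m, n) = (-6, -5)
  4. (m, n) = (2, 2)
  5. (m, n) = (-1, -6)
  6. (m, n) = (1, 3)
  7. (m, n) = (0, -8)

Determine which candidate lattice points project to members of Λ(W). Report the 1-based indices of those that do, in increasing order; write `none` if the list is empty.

1, 2, 4, 5

Compute λ' = (3−√13)/2 = -0.3028, so π⊥(m,n) = m -0.3028·n.
#1 (0,-5): internal coord 0 + (-5)·λ' = +1.5139; +1.5139 ∈ [0.8, 1.6) → IN Λ
#2 (-1,-8): internal coord -1 + (-8)·λ' = +1.4222; +1.4222 ∈ [0.8, 1.6) → IN Λ
#3 (-6,-5): internal coord -6 + (-5)·λ' = -4.4861; -4.4861 ∉ [0.8, 1.6) → out
#4 (2,2): internal coord 2 + (2)·λ' = +1.3944; +1.3944 ∈ [0.8, 1.6) → IN Λ
#5 (-1,-6): internal coord -1 + (-6)·λ' = +0.8167; +0.8167 ∈ [0.8, 1.6) → IN Λ
#6 (1,3): internal coord 1 + (3)·λ' = +0.0917; +0.0917 ∉ [0.8, 1.6) → out
#7 (0,-8): internal coord 0 + (-8)·λ' = +2.4222; +2.4222 ∉ [0.8, 1.6) → out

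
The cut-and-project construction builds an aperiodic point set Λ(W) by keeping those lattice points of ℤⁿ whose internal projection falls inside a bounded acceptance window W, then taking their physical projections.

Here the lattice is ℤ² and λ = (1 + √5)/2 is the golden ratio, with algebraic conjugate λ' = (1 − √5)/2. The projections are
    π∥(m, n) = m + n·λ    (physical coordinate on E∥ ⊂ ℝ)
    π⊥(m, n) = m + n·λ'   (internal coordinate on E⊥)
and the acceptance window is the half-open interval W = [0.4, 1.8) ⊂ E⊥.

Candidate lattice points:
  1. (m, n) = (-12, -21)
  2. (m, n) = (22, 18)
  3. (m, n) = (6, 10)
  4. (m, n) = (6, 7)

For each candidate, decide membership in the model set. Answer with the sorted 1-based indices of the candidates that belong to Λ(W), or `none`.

Numerically λ ≈ 1.61803 and λ' = −1/λ ≈ -0.61803.
candidate 1: (m,n)=(-12,-21) → π∥ = -12-21·λ ≈ -45.97871, π⊥ = -12-21·λ' ≈ 0.97871 ∈ [0.4, 1.8) ⇒ IN Λ
candidate 2: (m,n)=(22,18) → π∥ = 22+18·λ ≈ 51.12461, π⊥ = 22+18·λ' ≈ 10.87539 ∉ [0.4, 1.8) ⇒ out
candidate 3: (m,n)=(6,10) → π∥ = 6+10·λ ≈ 22.18034, π⊥ = 6+10·λ' ≈ -0.18034 ∉ [0.4, 1.8) ⇒ out
candidate 4: (m,n)=(6,7) → π∥ = 6+7·λ ≈ 17.32624, π⊥ = 6+7·λ' ≈ 1.67376 ∈ [0.4, 1.8) ⇒ IN Λ

1, 4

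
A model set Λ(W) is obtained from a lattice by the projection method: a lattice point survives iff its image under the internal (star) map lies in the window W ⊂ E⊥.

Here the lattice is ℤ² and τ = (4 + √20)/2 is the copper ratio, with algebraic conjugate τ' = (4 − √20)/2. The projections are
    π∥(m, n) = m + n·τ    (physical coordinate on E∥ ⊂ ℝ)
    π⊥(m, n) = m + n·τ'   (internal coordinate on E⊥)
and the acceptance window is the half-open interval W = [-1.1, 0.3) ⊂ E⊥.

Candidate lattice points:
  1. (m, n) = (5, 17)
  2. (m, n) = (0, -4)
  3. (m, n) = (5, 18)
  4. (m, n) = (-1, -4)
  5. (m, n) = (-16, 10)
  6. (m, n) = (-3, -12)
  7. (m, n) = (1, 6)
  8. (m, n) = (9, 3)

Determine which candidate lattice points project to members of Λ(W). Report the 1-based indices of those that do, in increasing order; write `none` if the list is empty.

Numerically τ ≈ 4.23607 and τ' = −1/τ ≈ -0.23607.
candidate 1: (m,n)=(5,17) → π∥ = 5+17·τ ≈ 77.01316, π⊥ = 5+17·τ' ≈ 0.98684 ∉ [-1.1, 0.3) ⇒ out
candidate 2: (m,n)=(0,-4) → π∥ = 0-4·τ ≈ -16.94427, π⊥ = 0-4·τ' ≈ 0.94427 ∉ [-1.1, 0.3) ⇒ out
candidate 3: (m,n)=(5,18) → π∥ = 5+18·τ ≈ 81.24922, π⊥ = 5+18·τ' ≈ 0.75078 ∉ [-1.1, 0.3) ⇒ out
candidate 4: (m,n)=(-1,-4) → π∥ = -1-4·τ ≈ -17.94427, π⊥ = -1-4·τ' ≈ -0.05573 ∈ [-1.1, 0.3) ⇒ IN Λ
candidate 5: (m,n)=(-16,10) → π∥ = -16+10·τ ≈ 26.36068, π⊥ = -16+10·τ' ≈ -18.36068 ∉ [-1.1, 0.3) ⇒ out
candidate 6: (m,n)=(-3,-12) → π∥ = -3-12·τ ≈ -53.83282, π⊥ = -3-12·τ' ≈ -0.16718 ∈ [-1.1, 0.3) ⇒ IN Λ
candidate 7: (m,n)=(1,6) → π∥ = 1+6·τ ≈ 26.41641, π⊥ = 1+6·τ' ≈ -0.41641 ∈ [-1.1, 0.3) ⇒ IN Λ
candidate 8: (m,n)=(9,3) → π∥ = 9+3·τ ≈ 21.70820, π⊥ = 9+3·τ' ≈ 8.29180 ∉ [-1.1, 0.3) ⇒ out

4, 6, 7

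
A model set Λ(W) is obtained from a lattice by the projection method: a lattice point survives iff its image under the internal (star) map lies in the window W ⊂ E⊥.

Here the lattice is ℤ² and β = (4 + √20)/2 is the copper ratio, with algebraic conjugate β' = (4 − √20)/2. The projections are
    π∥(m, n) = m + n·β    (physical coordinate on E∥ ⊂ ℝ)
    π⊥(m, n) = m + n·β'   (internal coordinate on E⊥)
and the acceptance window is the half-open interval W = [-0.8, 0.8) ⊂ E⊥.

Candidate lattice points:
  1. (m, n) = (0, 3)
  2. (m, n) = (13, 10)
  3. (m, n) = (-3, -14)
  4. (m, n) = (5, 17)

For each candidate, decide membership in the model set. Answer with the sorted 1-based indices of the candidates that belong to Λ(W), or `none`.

1, 3

Numerically β ≈ 4.236068 and β' = −1/β ≈ -0.236068.
#1 (0,3): internal coord 0 + (3)·β' = -0.708204; -0.708204 ∈ [-0.8, 0.8) → IN Λ
#2 (13,10): internal coord 13 + (10)·β' = +10.639320; +10.639320 ∉ [-0.8, 0.8) → out
#3 (-3,-14): internal coord -3 + (-14)·β' = +0.304952; +0.304952 ∈ [-0.8, 0.8) → IN Λ
#4 (5,17): internal coord 5 + (17)·β' = +0.986844; +0.986844 ∉ [-0.8, 0.8) → out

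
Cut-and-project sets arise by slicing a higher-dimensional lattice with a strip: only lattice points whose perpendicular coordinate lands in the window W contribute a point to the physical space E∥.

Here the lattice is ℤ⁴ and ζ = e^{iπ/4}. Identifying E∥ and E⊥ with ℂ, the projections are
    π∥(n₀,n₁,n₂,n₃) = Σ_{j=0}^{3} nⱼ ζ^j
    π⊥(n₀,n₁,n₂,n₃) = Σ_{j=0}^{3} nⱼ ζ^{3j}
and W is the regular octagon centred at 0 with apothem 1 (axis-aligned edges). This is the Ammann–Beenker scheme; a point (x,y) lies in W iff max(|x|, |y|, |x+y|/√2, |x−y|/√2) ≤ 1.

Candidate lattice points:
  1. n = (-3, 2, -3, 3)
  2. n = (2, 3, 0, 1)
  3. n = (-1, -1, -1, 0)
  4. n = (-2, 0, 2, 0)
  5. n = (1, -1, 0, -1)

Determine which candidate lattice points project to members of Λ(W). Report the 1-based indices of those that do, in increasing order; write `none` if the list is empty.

π⊥(n) = n₀ + n₁ζ³ + n₂ζ⁶ + n₃ζ⁹ where ζ = e^{iπ/4}.
candidate 1: n = (-3, 2, -3, 3) → π⊥ ≈ (-2.292893, +6.535534); max(|x|,|y|,|x±y|/√2) = 6.535534 > 1 ⇒ ∉ W
candidate 2: n = (2, 3, 0, 1) → π⊥ ≈ (+0.585786, +2.828427); max(|x|,|y|,|x±y|/√2) = 2.828427 > 1 ⇒ ∉ W
candidate 3: n = (-1, -1, -1, 0) → π⊥ ≈ (-0.292893, +0.292893); max(|x|,|y|,|x±y|/√2) = 0.414214 ≤ 1 ⇒ ∈ W
candidate 4: n = (-2, 0, 2, 0) → π⊥ ≈ (-2.000000, -2.000000); max(|x|,|y|,|x±y|/√2) = 2.828427 > 1 ⇒ ∉ W
candidate 5: n = (1, -1, 0, -1) → π⊥ ≈ (+1.000000, -1.414214); max(|x|,|y|,|x±y|/√2) = 1.707107 > 1 ⇒ ∉ W

3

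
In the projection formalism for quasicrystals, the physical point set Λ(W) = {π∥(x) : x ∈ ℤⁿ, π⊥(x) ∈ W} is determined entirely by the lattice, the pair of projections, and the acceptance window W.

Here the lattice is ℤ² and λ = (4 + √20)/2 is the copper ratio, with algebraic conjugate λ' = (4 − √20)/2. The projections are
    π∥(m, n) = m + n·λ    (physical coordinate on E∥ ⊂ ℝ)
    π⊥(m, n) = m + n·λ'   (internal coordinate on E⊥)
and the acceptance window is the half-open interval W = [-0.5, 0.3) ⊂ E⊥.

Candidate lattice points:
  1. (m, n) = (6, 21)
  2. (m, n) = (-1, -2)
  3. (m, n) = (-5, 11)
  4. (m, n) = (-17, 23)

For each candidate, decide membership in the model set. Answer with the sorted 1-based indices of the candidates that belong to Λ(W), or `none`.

none

Numerically λ ≈ 4.236068 and λ' = −1/λ ≈ -0.236068.
#1 (6,21): internal coord 6 + (21)·λ' = +1.042572; +1.042572 ∉ [-0.5, 0.3) → out
#2 (-1,-2): internal coord -1 + (-2)·λ' = -0.527864; -0.527864 ∉ [-0.5, 0.3) → out
#3 (-5,11): internal coord -5 + (11)·λ' = -7.596748; -7.596748 ∉ [-0.5, 0.3) → out
#4 (-17,23): internal coord -17 + (23)·λ' = -22.429563; -22.429563 ∉ [-0.5, 0.3) → out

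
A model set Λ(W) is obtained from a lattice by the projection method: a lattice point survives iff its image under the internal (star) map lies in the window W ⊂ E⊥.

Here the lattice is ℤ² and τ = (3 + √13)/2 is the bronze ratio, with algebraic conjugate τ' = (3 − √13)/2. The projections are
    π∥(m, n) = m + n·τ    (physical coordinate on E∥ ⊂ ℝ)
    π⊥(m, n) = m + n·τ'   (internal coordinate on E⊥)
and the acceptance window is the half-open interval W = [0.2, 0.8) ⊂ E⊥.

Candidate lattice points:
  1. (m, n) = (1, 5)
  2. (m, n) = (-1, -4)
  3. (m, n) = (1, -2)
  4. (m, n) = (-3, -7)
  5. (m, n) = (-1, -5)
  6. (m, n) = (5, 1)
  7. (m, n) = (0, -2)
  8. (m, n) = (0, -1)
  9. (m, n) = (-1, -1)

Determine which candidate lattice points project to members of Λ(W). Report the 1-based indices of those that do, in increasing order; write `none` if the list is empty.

2, 5, 7, 8

τ' = (3−√13)/2 ≈ -0.3028.
candidate 1: (m,n)=(1,5) → π∥ = 1+5·τ ≈ 17.5139, π⊥ = 1+5·τ' ≈ -0.5139 ∉ [0.2, 0.8) ⇒ out
candidate 2: (m,n)=(-1,-4) → π∥ = -1-4·τ ≈ -14.2111, π⊥ = -1-4·τ' ≈ 0.2111 ∈ [0.2, 0.8) ⇒ IN Λ
candidate 3: (m,n)=(1,-2) → π∥ = 1-2·τ ≈ -5.6056, π⊥ = 1-2·τ' ≈ 1.6056 ∉ [0.2, 0.8) ⇒ out
candidate 4: (m,n)=(-3,-7) → π∥ = -3-7·τ ≈ -26.1194, π⊥ = -3-7·τ' ≈ -0.8806 ∉ [0.2, 0.8) ⇒ out
candidate 5: (m,n)=(-1,-5) → π∥ = -1-5·τ ≈ -17.5139, π⊥ = -1-5·τ' ≈ 0.5139 ∈ [0.2, 0.8) ⇒ IN Λ
candidate 6: (m,n)=(5,1) → π∥ = 5+1·τ ≈ 8.3028, π⊥ = 5+1·τ' ≈ 4.6972 ∉ [0.2, 0.8) ⇒ out
candidate 7: (m,n)=(0,-2) → π∥ = 0-2·τ ≈ -6.6056, π⊥ = 0-2·τ' ≈ 0.6056 ∈ [0.2, 0.8) ⇒ IN Λ
candidate 8: (m,n)=(0,-1) → π∥ = 0-1·τ ≈ -3.3028, π⊥ = 0-1·τ' ≈ 0.3028 ∈ [0.2, 0.8) ⇒ IN Λ
candidate 9: (m,n)=(-1,-1) → π∥ = -1-1·τ ≈ -4.3028, π⊥ = -1-1·τ' ≈ -0.6972 ∉ [0.2, 0.8) ⇒ out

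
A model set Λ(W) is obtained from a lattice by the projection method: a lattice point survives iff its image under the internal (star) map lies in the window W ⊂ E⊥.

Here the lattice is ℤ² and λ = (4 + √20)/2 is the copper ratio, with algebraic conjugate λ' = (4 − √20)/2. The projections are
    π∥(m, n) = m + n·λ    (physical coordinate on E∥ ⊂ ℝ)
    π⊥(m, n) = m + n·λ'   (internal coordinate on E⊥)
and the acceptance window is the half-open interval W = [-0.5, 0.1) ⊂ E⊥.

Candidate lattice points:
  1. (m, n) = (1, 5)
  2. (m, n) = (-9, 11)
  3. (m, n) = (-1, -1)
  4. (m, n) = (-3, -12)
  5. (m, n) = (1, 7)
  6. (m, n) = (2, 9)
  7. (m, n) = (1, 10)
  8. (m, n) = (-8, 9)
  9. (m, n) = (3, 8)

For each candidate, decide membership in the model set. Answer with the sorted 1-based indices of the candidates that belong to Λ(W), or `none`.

1, 4, 6

Compute λ' = (4−√20)/2 = -0.236068, so π⊥(m,n) = m -0.236068·n.
#1 (1,5): internal coord 1 + (5)·λ' = -0.180340; -0.180340 ∈ [-0.5, 0.1) → IN Λ
#2 (-9,11): internal coord -9 + (11)·λ' = -11.596748; -11.596748 ∉ [-0.5, 0.1) → out
#3 (-1,-1): internal coord -1 + (-1)·λ' = -0.763932; -0.763932 ∉ [-0.5, 0.1) → out
#4 (-3,-12): internal coord -3 + (-12)·λ' = -0.167184; -0.167184 ∈ [-0.5, 0.1) → IN Λ
#5 (1,7): internal coord 1 + (7)·λ' = -0.652476; -0.652476 ∉ [-0.5, 0.1) → out
#6 (2,9): internal coord 2 + (9)·λ' = -0.124612; -0.124612 ∈ [-0.5, 0.1) → IN Λ
#7 (1,10): internal coord 1 + (10)·λ' = -1.360680; -1.360680 ∉ [-0.5, 0.1) → out
#8 (-8,9): internal coord -8 + (9)·λ' = -10.124612; -10.124612 ∉ [-0.5, 0.1) → out
#9 (3,8): internal coord 3 + (8)·λ' = +1.111456; +1.111456 ∉ [-0.5, 0.1) → out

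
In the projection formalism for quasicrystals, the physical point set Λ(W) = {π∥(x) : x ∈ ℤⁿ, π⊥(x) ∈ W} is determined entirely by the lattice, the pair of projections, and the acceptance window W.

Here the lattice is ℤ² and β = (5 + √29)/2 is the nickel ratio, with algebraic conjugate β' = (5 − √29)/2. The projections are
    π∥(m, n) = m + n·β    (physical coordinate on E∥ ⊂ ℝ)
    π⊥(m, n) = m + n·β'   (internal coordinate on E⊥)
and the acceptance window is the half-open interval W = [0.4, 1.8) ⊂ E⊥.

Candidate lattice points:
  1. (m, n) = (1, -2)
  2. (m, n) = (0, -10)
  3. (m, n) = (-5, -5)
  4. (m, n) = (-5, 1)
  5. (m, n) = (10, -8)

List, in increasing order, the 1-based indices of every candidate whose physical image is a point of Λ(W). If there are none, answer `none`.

1

β' = (5−√29)/2 ≈ -0.192582.
#1 (1,-2): internal coord 1 + (-2)·β' = +1.385165; +1.385165 ∈ [0.4, 1.8) → IN Λ
#2 (0,-10): internal coord 0 + (-10)·β' = +1.925824; +1.925824 ∉ [0.4, 1.8) → out
#3 (-5,-5): internal coord -5 + (-5)·β' = -4.037088; -4.037088 ∉ [0.4, 1.8) → out
#4 (-5,1): internal coord -5 + (1)·β' = -5.192582; -5.192582 ∉ [0.4, 1.8) → out
#5 (10,-8): internal coord 10 + (-8)·β' = +11.540659; +11.540659 ∉ [0.4, 1.8) → out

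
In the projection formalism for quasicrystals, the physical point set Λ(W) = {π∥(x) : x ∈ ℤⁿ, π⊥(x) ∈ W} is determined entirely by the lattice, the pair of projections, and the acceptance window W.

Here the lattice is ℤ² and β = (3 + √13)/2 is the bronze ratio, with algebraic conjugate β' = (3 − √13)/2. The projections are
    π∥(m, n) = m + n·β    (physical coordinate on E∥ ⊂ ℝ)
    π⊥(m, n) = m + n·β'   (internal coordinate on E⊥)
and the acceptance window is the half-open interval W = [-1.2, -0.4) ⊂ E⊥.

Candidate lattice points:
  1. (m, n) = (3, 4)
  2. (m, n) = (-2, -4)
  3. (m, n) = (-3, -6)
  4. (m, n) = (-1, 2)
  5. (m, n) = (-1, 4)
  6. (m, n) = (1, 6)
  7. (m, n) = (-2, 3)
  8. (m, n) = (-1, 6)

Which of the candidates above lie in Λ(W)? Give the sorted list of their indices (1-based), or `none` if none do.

2, 3, 6

β' = (3−√13)/2 ≈ -0.30278.
candidate 1: (m,n)=(3,4) → π∥ = 3+4·β ≈ 16.21110, π⊥ = 3+4·β' ≈ 1.78890 ∉ [-1.2, -0.4) ⇒ out
candidate 2: (m,n)=(-2,-4) → π∥ = -2-4·β ≈ -15.21110, π⊥ = -2-4·β' ≈ -0.78890 ∈ [-1.2, -0.4) ⇒ IN Λ
candidate 3: (m,n)=(-3,-6) → π∥ = -3-6·β ≈ -22.81665, π⊥ = -3-6·β' ≈ -1.18335 ∈ [-1.2, -0.4) ⇒ IN Λ
candidate 4: (m,n)=(-1,2) → π∥ = -1+2·β ≈ 5.60555, π⊥ = -1+2·β' ≈ -1.60555 ∉ [-1.2, -0.4) ⇒ out
candidate 5: (m,n)=(-1,4) → π∥ = -1+4·β ≈ 12.21110, π⊥ = -1+4·β' ≈ -2.21110 ∉ [-1.2, -0.4) ⇒ out
candidate 6: (m,n)=(1,6) → π∥ = 1+6·β ≈ 20.81665, π⊥ = 1+6·β' ≈ -0.81665 ∈ [-1.2, -0.4) ⇒ IN Λ
candidate 7: (m,n)=(-2,3) → π∥ = -2+3·β ≈ 7.90833, π⊥ = -2+3·β' ≈ -2.90833 ∉ [-1.2, -0.4) ⇒ out
candidate 8: (m,n)=(-1,6) → π∥ = -1+6·β ≈ 18.81665, π⊥ = -1+6·β' ≈ -2.81665 ∉ [-1.2, -0.4) ⇒ out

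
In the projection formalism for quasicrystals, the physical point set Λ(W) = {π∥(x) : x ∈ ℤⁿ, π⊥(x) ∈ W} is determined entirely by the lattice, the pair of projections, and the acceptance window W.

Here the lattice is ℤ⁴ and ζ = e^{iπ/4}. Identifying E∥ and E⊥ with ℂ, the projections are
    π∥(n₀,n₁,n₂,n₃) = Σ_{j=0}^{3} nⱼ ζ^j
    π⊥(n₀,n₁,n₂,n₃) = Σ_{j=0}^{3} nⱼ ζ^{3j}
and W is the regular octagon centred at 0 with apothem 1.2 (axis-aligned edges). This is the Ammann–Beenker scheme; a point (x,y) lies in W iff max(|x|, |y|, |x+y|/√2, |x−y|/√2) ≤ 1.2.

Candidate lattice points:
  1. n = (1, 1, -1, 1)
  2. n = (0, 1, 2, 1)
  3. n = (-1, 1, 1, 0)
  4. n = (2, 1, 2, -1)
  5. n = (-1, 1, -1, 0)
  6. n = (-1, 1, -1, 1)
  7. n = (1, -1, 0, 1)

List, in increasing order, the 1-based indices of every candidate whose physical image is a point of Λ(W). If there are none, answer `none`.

2

π⊥(n) = n₀ + n₁ζ³ + n₂ζ⁶ + n₃ζ⁹ where ζ = e^{iπ/4}.
candidate 1: n = (1, 1, -1, 1) → π⊥ ≈ (+1.0000, +2.4142); max(|x|,|y|,|x±y|/√2) = 2.4142 > 1.2 ⇒ ∉ W
candidate 2: n = (0, 1, 2, 1) → π⊥ ≈ (+0.0000, -0.5858); max(|x|,|y|,|x±y|/√2) = 0.5858 ≤ 1.2 ⇒ ∈ W
candidate 3: n = (-1, 1, 1, 0) → π⊥ ≈ (-1.7071, -0.2929); max(|x|,|y|,|x±y|/√2) = 1.7071 > 1.2 ⇒ ∉ W
candidate 4: n = (2, 1, 2, -1) → π⊥ ≈ (+0.5858, -2.0000); max(|x|,|y|,|x±y|/√2) = 2.0000 > 1.2 ⇒ ∉ W
candidate 5: n = (-1, 1, -1, 0) → π⊥ ≈ (-1.7071, +1.7071); max(|x|,|y|,|x±y|/√2) = 2.4142 > 1.2 ⇒ ∉ W
candidate 6: n = (-1, 1, -1, 1) → π⊥ ≈ (-1.0000, +2.4142); max(|x|,|y|,|x±y|/√2) = 2.4142 > 1.2 ⇒ ∉ W
candidate 7: n = (1, -1, 0, 1) → π⊥ ≈ (+2.4142, +0.0000); max(|x|,|y|,|x±y|/√2) = 2.4142 > 1.2 ⇒ ∉ W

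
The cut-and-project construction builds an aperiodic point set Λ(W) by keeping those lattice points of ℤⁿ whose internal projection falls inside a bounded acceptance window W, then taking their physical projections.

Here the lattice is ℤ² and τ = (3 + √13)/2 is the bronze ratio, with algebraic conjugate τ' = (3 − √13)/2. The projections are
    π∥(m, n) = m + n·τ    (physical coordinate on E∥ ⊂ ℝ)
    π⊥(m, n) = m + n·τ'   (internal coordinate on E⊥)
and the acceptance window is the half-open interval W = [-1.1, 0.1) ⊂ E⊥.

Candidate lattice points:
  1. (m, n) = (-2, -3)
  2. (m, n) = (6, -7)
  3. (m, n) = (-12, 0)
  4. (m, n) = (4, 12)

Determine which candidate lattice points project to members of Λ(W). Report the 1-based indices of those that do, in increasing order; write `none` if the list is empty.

1

Compute τ' = (3−√13)/2 = -0.30278, so π⊥(m,n) = m -0.30278·n.
#1 (-2,-3): internal coord -2 + (-3)·τ' = -1.09167; -1.09167 ∈ [-1.1, 0.1) → IN Λ
#2 (6,-7): internal coord 6 + (-7)·τ' = +8.11943; +8.11943 ∉ [-1.1, 0.1) → out
#3 (-12,0): internal coord -12 + (0)·τ' = -12.00000; -12.00000 ∉ [-1.1, 0.1) → out
#4 (4,12): internal coord 4 + (12)·τ' = +0.36669; +0.36669 ∉ [-1.1, 0.1) → out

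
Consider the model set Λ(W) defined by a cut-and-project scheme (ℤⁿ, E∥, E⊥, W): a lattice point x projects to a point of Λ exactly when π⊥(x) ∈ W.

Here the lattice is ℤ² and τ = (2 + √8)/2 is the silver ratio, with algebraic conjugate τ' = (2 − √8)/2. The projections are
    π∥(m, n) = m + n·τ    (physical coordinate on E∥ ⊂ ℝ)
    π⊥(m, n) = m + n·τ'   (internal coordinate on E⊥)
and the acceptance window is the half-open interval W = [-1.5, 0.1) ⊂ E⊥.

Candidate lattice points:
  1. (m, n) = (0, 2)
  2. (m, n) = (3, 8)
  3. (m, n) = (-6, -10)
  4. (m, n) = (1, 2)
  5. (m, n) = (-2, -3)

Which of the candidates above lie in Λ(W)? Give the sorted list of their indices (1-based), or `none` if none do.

Numerically τ ≈ 2.4142 and τ' = −1/τ ≈ -0.4142.
#1 (0,2): internal coord 0 + (2)·τ' = -0.8284; -0.8284 ∈ [-1.5, 0.1) → IN Λ
#2 (3,8): internal coord 3 + (8)·τ' = -0.3137; -0.3137 ∈ [-1.5, 0.1) → IN Λ
#3 (-6,-10): internal coord -6 + (-10)·τ' = -1.8579; -1.8579 ∉ [-1.5, 0.1) → out
#4 (1,2): internal coord 1 + (2)·τ' = +0.1716; +0.1716 ∉ [-1.5, 0.1) → out
#5 (-2,-3): internal coord -2 + (-3)·τ' = -0.7574; -0.7574 ∈ [-1.5, 0.1) → IN Λ

1, 2, 5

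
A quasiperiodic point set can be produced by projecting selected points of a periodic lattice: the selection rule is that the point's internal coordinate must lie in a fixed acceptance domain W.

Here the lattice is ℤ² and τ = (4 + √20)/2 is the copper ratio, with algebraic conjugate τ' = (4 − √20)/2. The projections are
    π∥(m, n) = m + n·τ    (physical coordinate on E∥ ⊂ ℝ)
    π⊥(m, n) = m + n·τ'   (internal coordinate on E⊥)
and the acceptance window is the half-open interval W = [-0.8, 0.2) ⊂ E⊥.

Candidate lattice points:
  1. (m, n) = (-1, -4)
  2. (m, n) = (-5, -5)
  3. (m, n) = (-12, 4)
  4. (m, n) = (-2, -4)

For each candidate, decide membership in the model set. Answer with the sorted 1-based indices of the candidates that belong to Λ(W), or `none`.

Compute τ' = (4−√20)/2 = -0.23607, so π⊥(m,n) = m -0.23607·n.
[1] lift (-1,-4): star map gives -0.05573; window check -0.8 ≤ -0.05573 < 0.2 is true → IN Λ
[2] lift (-5,-5): star map gives -3.81966; window check -0.8 ≤ -3.81966 < 0.2 is false → out
[3] lift (-12,4): star map gives -12.94427; window check -0.8 ≤ -12.94427 < 0.2 is false → out
[4] lift (-2,-4): star map gives -1.05573; window check -0.8 ≤ -1.05573 < 0.2 is false → out

1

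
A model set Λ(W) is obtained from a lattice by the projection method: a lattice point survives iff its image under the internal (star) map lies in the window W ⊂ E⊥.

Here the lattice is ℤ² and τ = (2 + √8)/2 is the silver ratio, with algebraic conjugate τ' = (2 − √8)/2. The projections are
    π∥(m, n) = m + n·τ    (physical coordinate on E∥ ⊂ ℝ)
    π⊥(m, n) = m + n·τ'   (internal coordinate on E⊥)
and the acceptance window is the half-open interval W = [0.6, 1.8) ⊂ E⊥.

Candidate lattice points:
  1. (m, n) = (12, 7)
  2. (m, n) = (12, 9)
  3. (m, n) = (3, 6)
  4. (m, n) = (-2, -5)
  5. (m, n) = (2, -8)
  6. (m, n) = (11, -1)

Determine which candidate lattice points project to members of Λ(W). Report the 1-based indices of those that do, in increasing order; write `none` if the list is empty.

none

τ' = (2−√8)/2 ≈ -0.414214.
#1 (12,7): internal coord 12 + (7)·τ' = +9.100505; +9.100505 ∉ [0.6, 1.8) → out
#2 (12,9): internal coord 12 + (9)·τ' = +8.272078; +8.272078 ∉ [0.6, 1.8) → out
#3 (3,6): internal coord 3 + (6)·τ' = +0.514719; +0.514719 ∉ [0.6, 1.8) → out
#4 (-2,-5): internal coord -2 + (-5)·τ' = +0.071068; +0.071068 ∉ [0.6, 1.8) → out
#5 (2,-8): internal coord 2 + (-8)·τ' = +5.313708; +5.313708 ∉ [0.6, 1.8) → out
#6 (11,-1): internal coord 11 + (-1)·τ' = +11.414214; +11.414214 ∉ [0.6, 1.8) → out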